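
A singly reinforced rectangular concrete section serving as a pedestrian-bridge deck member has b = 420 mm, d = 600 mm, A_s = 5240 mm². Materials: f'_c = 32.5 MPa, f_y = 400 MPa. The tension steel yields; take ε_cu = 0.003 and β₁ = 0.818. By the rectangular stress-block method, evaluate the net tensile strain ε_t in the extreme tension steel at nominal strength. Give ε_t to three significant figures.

a = A_s f_y/(0.85 f'_c b) = 180.65 mm.
β₁ = 0.818, so c = a/β₁ = 180.65/0.818 = 220.84 mm.
From the linear strain diagram with ε_cu = 0.003: ε_t = 0.003 (d − c)/c = 0.003 × (600 − 220.84)/220.84 = 0.00515.
Since ε_t ≥ 0.005, the section is tension-controlled.

ε_t ≈ 0.00515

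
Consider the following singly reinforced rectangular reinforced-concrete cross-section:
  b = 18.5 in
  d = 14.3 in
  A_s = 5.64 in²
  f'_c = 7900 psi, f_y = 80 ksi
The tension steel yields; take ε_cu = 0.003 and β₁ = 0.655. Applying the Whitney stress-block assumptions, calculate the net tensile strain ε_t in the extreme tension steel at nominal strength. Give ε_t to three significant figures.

a = A_s f_y/(0.85 f'_c b) = 3.632 in.
β₁ = 0.655, so c = a/β₁ = 3.632/0.655 = 5.545 in.
From the linear strain diagram with ε_cu = 0.003: ε_t = 0.003 (d − c)/c = 0.003 × (14.3 − 5.545)/5.545 = 0.00474.
ε_t is between 0.004 and 0.005 — transition zone.

ε_t ≈ 0.00474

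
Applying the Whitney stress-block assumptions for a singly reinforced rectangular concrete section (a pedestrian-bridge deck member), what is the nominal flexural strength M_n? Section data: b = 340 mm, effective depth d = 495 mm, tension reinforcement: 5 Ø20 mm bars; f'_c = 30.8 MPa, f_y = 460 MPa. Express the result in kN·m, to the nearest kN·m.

A_s = 5 × 314 = 1570 mm².
T = A_s f_y = 1570 × 460 = 722200 N = 722.2 kN.
From C = T: a = T/(0.85 f'_c b) = 722200/(0.85 × 30.8 × 340) = 81.14 mm.
M_n = T(d − a/2) = 722.2 kN × (495 − 40.57) mm = 328.19 kN·m.

M_n ≈ 328 kN·m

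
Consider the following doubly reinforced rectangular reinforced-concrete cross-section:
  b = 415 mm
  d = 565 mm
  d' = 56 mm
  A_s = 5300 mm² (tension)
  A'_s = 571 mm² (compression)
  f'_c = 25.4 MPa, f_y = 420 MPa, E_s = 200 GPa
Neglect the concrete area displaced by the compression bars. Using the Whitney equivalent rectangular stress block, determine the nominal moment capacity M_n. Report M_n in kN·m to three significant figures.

Assume both tension and compression steel yield.
Net tension couple steel: A_s − A'_s = 4729 mm².
a = (A_s − A'_s) f_y / (0.85 f'_c b) = 1986180/(0.85 × 25.4 × 415) = 221.68 mm.
c = a/β₁ = 221.68/0.85 = 260.80 mm; ε'_s = 0.003(c − d')/c = 0.0024 ≥ f_y/E_s = 0.0021, so compression steel does yield.
M_n = (A_s − A'_s) f_y (d − a/2) + A'_s f_y (d − d') = [1986180 × (565 − 110.84) + 239820 × (565 − 56)] × 10⁻⁶ = 902.04 + 122.07 = 1024.11 kN·m.

M_n ≈ 1020 kN·m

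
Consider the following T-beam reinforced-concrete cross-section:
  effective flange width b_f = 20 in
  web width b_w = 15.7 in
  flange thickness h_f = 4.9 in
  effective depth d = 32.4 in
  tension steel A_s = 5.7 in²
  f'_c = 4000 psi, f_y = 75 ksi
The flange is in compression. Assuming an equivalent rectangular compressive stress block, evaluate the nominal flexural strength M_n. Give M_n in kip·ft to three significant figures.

M_n ≈ 1040 kip·ft

Tension: T = A_s f_y = 5.7 × 75 = 427.5 kips.
Try a within the flange: a = T/(0.85 f'_c b_f) = 427.5/(0.85 × 4 × 20) = 6.287 in.
a = 6.287 > h_f = 4.9 in: the block extends into the web. Split into flange-overhang and web parts.
C_f = 0.85 f'_c (b_f − b_w) h_f = 0.85 × 4 × (20 − 15.7) × 4.9 = 71.6 kips.
Remaining web compression depth: a_w = (T − C_f)/(0.85 f'_c b_w) = (427.5 − 71.6)/(0.85 × 4 × 15.7) = 6.667 in.
M_n = C_f(d − h_f/2) + (T − C_f)(d − a_w/2) = 71.6 × (32.4 − 2.45) + 355.9 × (32.4 − 3.3335) = 2144.4 + 10344.8 = 12489.2 kip·in.
M_n = 12489.2/12 = 1040.77 kip·ft.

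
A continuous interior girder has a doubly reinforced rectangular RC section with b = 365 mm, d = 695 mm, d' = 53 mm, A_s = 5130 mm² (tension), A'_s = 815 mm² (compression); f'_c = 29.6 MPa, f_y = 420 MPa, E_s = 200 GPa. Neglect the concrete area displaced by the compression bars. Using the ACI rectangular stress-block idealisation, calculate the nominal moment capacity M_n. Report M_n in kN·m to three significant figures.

M_n ≈ 1300 kN·m

Assume both tension and compression steel yield.
Net tension couple steel: A_s − A'_s = 4315 mm².
a = (A_s − A'_s) f_y / (0.85 f'_c b) = 1812300/(0.85 × 29.6 × 365) = 197.35 mm.
c = a/β₁ = 197.35/0.839 = 235.22 mm; ε'_s = 0.003(c − d')/c = 0.0023 ≥ f_y/E_s = 0.0021, so compression steel does yield.
M_n = (A_s − A'_s) f_y (d − a/2) + A'_s f_y (d − d') = [1812300 × (695 − 98.675) + 342300 × (695 − 53)] × 10⁻⁶ = 1080.72 + 219.76 = 1300.48 kN·m.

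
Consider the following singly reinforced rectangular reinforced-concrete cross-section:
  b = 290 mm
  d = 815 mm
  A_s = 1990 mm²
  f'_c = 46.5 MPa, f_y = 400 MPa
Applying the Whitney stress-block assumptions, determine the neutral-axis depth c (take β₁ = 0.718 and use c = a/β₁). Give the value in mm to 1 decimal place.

c ≈ 96.7 mm

T = A_s f_y = 1990 × 400 = 796000 N = 796 kN.
Setting C = 0.85 f'_c a b equal to T: a = 796000/(0.85 × 46.5 × 290) = 69.445 mm.
With β₁ = 0.718, c = a/β₁ = 69.445/0.718 = 96.7 mm.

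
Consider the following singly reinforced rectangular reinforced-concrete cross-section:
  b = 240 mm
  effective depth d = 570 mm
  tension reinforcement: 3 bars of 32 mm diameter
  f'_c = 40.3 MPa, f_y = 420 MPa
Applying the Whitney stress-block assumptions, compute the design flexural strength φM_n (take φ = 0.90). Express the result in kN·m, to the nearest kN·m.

φM_n ≈ 464 kN·m

A_s = 3 × 804 = 2412 mm².
T = A_s f_y = 2412 × 420 = 1013040 N = 1013.04 kN.
From C = T: a = T/(0.85 f'_c b) = 1013040/(0.85 × 40.3 × 240) = 123.22 mm.
M_n = T(d − a/2) = 1013.04 kN × (570 − 61.61) mm = 515.02 kN·m.
φM_n = 0.90 × 515.02 = 463.52 kN·m.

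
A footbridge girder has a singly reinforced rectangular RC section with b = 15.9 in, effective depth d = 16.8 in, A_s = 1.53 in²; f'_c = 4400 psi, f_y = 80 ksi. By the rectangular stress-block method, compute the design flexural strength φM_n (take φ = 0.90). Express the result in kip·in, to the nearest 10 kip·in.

φM_n ≈ 1740 kip·in

T = A_s f_y = 1.53 × 80 = 122.4 kips.
a = T/(0.85 f'_c b) = 122.4/(0.85 × 4.4 × 15.9) = 2.058 in.
M_n = T(d − a/2) = 122.4 × (16.8 − 1.029) = 1930.4 kip·in.
φM_n = 0.90 × 1930.4 = 1737.4 kip·in.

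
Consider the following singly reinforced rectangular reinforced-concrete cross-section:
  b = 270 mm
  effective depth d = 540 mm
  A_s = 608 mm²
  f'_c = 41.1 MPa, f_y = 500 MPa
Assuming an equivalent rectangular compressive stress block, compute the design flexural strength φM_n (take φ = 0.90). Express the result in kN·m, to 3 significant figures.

φM_n ≈ 143 kN·m

T = A_s f_y = 608 × 500 = 304000 N = 304 kN.
From C = T: a = T/(0.85 f'_c b) = 304000/(0.85 × 41.1 × 270) = 32.23 mm.
M_n = T(d − a/2) = 304 kN × (540 − 16.115) mm = 159.26 kN·m.
φM_n = 0.90 × 159.26 = 143.33 kN·m.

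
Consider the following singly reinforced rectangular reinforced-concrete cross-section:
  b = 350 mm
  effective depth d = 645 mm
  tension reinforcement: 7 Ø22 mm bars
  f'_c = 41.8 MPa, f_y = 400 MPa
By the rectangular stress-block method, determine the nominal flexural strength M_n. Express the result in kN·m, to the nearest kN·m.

A_s = 7 × 380 = 2660 mm².
T = A_s f_y = 2660 × 400 = 1064000 N = 1064 kN.
From C = T: a = T/(0.85 f'_c b) = 1064000/(0.85 × 41.8 × 350) = 85.56 mm.
M_n = T(d − a/2) = 1064 kN × (645 − 42.78) mm = 640.76 kN·m.

M_n ≈ 641 kN·m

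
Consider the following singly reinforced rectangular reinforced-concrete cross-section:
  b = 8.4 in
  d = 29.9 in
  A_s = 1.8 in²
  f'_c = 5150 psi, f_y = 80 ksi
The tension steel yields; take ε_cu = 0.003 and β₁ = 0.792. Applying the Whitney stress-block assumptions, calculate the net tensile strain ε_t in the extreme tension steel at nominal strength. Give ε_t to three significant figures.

a = A_s f_y/(0.85 f'_c b) = 3.916 in.
β₁ = 0.792, so c = a/β₁ = 3.916/0.792 = 4.944 in.
From the linear strain diagram with ε_cu = 0.003: ε_t = 0.003 (d − c)/c = 0.003 × (29.9 − 4.944)/4.944 = 0.0151.
Since ε_t ≥ 0.005, the section is tension-controlled.

ε_t ≈ 0.0151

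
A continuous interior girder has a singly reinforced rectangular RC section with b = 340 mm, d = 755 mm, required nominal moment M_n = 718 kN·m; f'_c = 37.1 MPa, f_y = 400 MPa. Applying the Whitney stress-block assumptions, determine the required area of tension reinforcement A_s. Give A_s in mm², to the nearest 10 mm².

A_s ≈ 2540 mm²

With M_n = 0.85 f'_c a b (d − a/2), solve the quadratic for a:
a = d − √(d² − 2M_n/(0.85 f'_c b)) = 755 − √(755² − 2 × 718×10⁶/(0.85 × 37.1 × 340)) = 94.63 mm.
A_s = 0.85 f'_c a b / f_y = 0.85 × 37.1 × 94.63 × 340 / 400 = 2536.5 mm².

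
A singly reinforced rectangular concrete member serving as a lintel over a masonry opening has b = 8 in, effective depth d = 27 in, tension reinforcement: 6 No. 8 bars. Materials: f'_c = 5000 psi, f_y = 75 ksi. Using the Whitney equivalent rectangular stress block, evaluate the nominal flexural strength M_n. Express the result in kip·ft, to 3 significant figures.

A_s = 6 × 0.79 = 4.74 in².
T = A_s f_y = 4.74 × 75 = 355.5 kips.
a = T/(0.85 f'_c b) = 355.5/(0.85 × 5 × 8) = 10.456 in.
M_n = T(d − a/2) = 355.5 × (27 − 5.228) = 7739.9 kip·in = 7739.9/12 = 644.99 kip·ft.

M_n ≈ 645 kip·ft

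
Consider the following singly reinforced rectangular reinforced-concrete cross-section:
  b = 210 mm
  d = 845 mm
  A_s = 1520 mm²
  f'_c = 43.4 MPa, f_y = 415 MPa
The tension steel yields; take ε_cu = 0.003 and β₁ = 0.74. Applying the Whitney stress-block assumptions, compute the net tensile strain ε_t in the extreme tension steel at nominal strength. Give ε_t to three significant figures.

ε_t ≈ 0.0200

a = A_s f_y/(0.85 f'_c b) = 81.43 mm.
β₁ = 0.74, so c = a/β₁ = 81.43/0.74 = 110.04 mm.
From the linear strain diagram with ε_cu = 0.003: ε_t = 0.003 (d − c)/c = 0.003 × (845 − 110.04)/110.04 = 0.0200.
Since ε_t ≥ 0.005, the section is tension-controlled.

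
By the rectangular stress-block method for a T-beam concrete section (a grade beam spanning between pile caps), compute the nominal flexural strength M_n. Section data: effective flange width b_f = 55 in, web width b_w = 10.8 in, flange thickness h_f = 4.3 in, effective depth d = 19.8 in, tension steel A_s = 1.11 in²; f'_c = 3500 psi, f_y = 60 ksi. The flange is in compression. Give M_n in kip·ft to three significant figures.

Tension: T = A_s f_y = 1.11 × 60 = 66.6 kips.
Try a within the flange: a = T/(0.85 f'_c b_f) = 66.6/(0.85 × 3.5 × 55) = 0.407 in.
Since a = 0.407 ≤ h_f = 4.3 in, the stress block lies entirely in the flange; analyse as a rectangular beam of width b_f.
M_n = T(d − a/2) = 66.6 × (19.8 − 0.2035) = 1305.1 kip·in.
M_n = 1305.1/12 = 108.76 kip·ft.

M_n ≈ 109 kip·ft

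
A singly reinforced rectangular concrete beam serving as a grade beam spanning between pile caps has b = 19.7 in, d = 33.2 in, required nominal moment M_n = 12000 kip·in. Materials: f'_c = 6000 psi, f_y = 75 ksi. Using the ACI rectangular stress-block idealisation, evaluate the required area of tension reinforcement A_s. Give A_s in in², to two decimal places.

From M_n = 0.85 f'_c a b (d − a/2):
a = d − √(d² − 2M_n/(0.85 f'_c b)) = 33.2 − √(33.2² − 2 × 12000/(0.85 × 6 × 19.7)) = 3.817 in.
A_s = 0.85 f'_c a b / f_y = 0.85 × 6 × 3.817 × 19.7 / 75 = 5.113 in².

A_s ≈ 5.11 in²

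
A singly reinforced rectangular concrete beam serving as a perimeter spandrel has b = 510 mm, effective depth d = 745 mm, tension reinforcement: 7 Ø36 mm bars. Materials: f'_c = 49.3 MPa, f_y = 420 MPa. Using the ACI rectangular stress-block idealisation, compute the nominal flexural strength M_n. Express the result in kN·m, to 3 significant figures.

A_s = 7 × 1018 = 7126 mm².
T = A_s f_y = 7126 × 420 = 2992920 N = 2992.92 kN.
From C = T: a = T/(0.85 f'_c b) = 2992920/(0.85 × 49.3 × 510) = 140.04 mm.
M_n = T(d − a/2) = 2992.92 kN × (745 − 70.02) mm = 2020.16 kN·m.

M_n ≈ 2020 kN·m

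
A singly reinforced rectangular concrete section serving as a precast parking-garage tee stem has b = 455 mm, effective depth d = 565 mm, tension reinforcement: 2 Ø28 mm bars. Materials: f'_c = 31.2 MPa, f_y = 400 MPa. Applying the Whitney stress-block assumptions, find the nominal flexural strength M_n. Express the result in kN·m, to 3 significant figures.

M_n ≈ 268 kN·m

A_s = 2 × 616 = 1232 mm².
T = A_s f_y = 1232 × 400 = 492800 N = 492.8 kN.
From C = T: a = T/(0.85 f'_c b) = 492800/(0.85 × 31.2 × 455) = 40.84 mm.
M_n = T(d − a/2) = 492.8 kN × (565 − 20.42) mm = 268.37 kN·m.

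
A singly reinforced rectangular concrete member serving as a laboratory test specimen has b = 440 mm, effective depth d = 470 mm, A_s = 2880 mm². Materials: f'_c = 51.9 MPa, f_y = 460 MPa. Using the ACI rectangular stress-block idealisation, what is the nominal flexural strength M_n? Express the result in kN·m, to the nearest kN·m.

T = A_s f_y = 2880 × 460 = 1324800 N = 1324.8 kN.
From C = T: a = T/(0.85 f'_c b) = 1324800/(0.85 × 51.9 × 440) = 68.25 mm.
M_n = T(d − a/2) = 1324.8 kN × (470 − 34.125) mm = 577.45 kN·m.

M_n ≈ 577 kN·m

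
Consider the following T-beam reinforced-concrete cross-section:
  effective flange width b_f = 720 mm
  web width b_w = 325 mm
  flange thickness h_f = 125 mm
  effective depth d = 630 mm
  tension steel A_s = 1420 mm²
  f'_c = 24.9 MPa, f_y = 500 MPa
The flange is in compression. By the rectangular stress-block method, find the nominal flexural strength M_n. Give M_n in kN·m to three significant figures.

Tension: T = A_s f_y = 1420 × 500 = 710000 N.
Try a within the flange: a = T/(0.85 f'_c b_f) = 710000/(0.85 × 24.9 × 720) = 46.59 mm.
Since a = 46.59 ≤ h_f = 125 mm, the stress block lies entirely in the flange; analyse as a rectangular beam of width b_f.
M_n = T(d − a/2) = 710000 × (630 − 23.295) = 430.76 × 10⁶ N·mm.
M_n = 430.76 kN·m.

M_n ≈ 431 kN·m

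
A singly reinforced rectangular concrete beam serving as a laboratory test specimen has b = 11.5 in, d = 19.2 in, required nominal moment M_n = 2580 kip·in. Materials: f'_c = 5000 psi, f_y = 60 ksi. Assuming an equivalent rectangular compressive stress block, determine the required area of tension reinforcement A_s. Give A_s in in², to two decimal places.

From M_n = 0.85 f'_c a b (d − a/2):
a = d − √(d² − 2M_n/(0.85 f'_c b)) = 19.2 − √(19.2² − 2 × 2580/(0.85 × 5 × 11.5)) = 2.981 in.
A_s = 0.85 f'_c a b / f_y = 0.85 × 5 × 2.981 × 11.5 / 60 = 2.428 in².

A_s ≈ 2.43 in²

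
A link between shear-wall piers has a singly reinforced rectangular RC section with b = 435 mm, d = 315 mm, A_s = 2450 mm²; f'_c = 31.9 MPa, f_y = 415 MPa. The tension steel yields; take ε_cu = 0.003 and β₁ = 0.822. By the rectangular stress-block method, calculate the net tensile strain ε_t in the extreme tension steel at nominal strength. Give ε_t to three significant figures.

ε_t ≈ 0.00601

a = A_s f_y/(0.85 f'_c b) = 86.20 mm.
β₁ = 0.822, so c = a/β₁ = 86.20/0.822 = 104.87 mm.
From the linear strain diagram with ε_cu = 0.003: ε_t = 0.003 (d − c)/c = 0.003 × (315 − 104.87)/104.87 = 0.00601.
Since ε_t ≥ 0.005, the section is tension-controlled.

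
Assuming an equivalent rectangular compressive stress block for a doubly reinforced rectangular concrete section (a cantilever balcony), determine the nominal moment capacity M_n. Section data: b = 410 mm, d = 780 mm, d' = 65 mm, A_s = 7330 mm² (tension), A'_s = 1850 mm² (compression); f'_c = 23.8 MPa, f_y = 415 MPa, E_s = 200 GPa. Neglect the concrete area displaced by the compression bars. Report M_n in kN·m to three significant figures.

Assume both tension and compression steel yield.
Net tension couple steel: A_s − A'_s = 5480 mm².
a = (A_s − A'_s) f_y / (0.85 f'_c b) = 2274200/(0.85 × 23.8 × 410) = 274.19 mm.
c = a/β₁ = 274.19/0.85 = 322.58 mm; ε'_s = 0.003(c − d')/c = 0.0024 ≥ f_y/E_s = 0.0021, so compression steel does yield.
M_n = (A_s − A'_s) f_y (d − a/2) + A'_s f_y (d − d') = [2274200 × (780 − 137.095) + 767750 × (780 − 65)] × 10⁻⁶ = 1462.09 + 548.94 = 2011.03 kN·m.

M_n ≈ 2010 kN·m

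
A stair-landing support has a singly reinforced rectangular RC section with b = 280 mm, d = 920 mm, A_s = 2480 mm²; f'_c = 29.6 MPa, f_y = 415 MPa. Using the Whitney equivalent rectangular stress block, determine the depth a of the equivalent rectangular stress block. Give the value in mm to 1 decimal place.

a ≈ 146.1 mm

T = A_s f_y = 2480 × 415 = 1029200 N = 1029.2 kN.
Setting C = 0.85 f'_c a b equal to T: a = 1029200/(0.85 × 29.6 × 280) = 146.1 mm.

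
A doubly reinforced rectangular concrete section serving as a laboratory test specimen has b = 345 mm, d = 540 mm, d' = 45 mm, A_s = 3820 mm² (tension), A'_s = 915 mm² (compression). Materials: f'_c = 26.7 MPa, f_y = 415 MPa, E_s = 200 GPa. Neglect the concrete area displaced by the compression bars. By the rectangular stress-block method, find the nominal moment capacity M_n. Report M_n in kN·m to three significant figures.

Assume both tension and compression steel yield.
Net tension couple steel: A_s − A'_s = 2905 mm².
a = (A_s − A'_s) f_y / (0.85 f'_c b) = 1205575/(0.85 × 26.7 × 345) = 153.97 mm.
c = a/β₁ = 153.97/0.85 = 181.14 mm; ε'_s = 0.003(c − d')/c = 0.0023 ≥ f_y/E_s = 0.0021, so compression steel does yield.
M_n = (A_s − A'_s) f_y (d − a/2) + A'_s f_y (d − d') = [1205575 × (540 − 76.985) + 379725 × (540 − 45)] × 10⁻⁶ = 558.20 + 187.96 = 746.16 kN·m.

M_n ≈ 746 kN·m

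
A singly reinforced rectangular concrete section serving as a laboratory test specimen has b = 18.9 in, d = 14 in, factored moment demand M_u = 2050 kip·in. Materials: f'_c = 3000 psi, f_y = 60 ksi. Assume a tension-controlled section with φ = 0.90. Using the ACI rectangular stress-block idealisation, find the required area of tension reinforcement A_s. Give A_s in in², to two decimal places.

A_s ≈ 3.15 in²

M_n = M_u/φ = 2050/0.90 = 2277.78 kip·in.
From M_n = 0.85 f'_c a b (d − a/2):
a = d − √(d² − 2M_n/(0.85 f'_c b)) = 14 − √(14² − 2 × 2277.78/(0.85 × 3 × 18.9)) = 3.926 in.
A_s = 0.85 f'_c a b / f_y = 0.85 × 3 × 3.926 × 18.9 / 60 = 3.154 in².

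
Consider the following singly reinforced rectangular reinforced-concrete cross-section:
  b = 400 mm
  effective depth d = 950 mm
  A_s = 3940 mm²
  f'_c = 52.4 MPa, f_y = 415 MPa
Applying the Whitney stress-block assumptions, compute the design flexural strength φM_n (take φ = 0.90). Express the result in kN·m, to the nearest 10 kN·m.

φM_n ≈ 1330 kN·m

T = A_s f_y = 3940 × 415 = 1635100 N = 1635.1 kN.
From C = T: a = T/(0.85 f'_c b) = 1635100/(0.85 × 52.4 × 400) = 91.78 mm.
M_n = T(d − a/2) = 1635.1 kN × (950 − 45.89) mm = 1478.31 kN·m.
φM_n = 0.90 × 1478.31 = 1330.48 kN·m.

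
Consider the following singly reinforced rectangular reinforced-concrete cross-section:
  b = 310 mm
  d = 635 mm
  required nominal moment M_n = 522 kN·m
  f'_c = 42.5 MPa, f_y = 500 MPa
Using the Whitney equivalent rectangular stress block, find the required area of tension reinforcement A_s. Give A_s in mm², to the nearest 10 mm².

With M_n = 0.85 f'_c a b (d − a/2), solve the quadratic for a:
a = d − √(d² − 2M_n/(0.85 f'_c b)) = 635 − √(635² − 2 × 522×10⁶/(0.85 × 42.5 × 310)) = 78.22 mm.
A_s = 0.85 f'_c a b / f_y = 0.85 × 42.5 × 78.22 × 310 / 500 = 1751.9 mm².

A_s ≈ 1750 mm²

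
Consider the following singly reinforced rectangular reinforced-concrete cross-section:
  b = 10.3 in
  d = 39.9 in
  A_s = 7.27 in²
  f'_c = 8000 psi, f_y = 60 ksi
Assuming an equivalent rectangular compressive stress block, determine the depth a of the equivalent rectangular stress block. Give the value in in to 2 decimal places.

a ≈ 6.23 in

T = A_s f_y = 7.27 × 60 = 436.2 kips.
a = T/(0.85 f'_c b) = 436.2/(0.85 × 8 × 10.3) = 6.23 in.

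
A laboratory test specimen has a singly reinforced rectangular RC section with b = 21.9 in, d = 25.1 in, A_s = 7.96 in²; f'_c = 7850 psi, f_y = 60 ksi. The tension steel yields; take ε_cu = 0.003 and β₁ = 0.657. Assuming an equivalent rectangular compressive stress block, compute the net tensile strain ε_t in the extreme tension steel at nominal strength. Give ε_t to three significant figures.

a = A_s f_y/(0.85 f'_c b) = 3.268 in.
β₁ = 0.657, so c = a/β₁ = 3.268/0.657 = 4.974 in.
From the linear strain diagram with ε_cu = 0.003: ε_t = 0.003 (d − c)/c = 0.003 × (25.1 − 4.974)/4.974 = 0.0121.
Since ε_t ≥ 0.005, the section is tension-controlled.

ε_t ≈ 0.0121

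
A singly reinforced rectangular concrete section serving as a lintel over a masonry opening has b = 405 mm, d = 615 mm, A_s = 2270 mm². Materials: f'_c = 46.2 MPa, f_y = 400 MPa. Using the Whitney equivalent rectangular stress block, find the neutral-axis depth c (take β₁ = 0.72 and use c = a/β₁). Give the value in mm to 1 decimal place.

c ≈ 79.3 mm

T = A_s f_y = 2270 × 400 = 908000 N = 908 kN.
Setting C = 0.85 f'_c a b equal to T: a = 908000/(0.85 × 46.2 × 405) = 57.091 mm.
With β₁ = 0.72, c = a/β₁ = 57.091/0.72 = 79.3 mm.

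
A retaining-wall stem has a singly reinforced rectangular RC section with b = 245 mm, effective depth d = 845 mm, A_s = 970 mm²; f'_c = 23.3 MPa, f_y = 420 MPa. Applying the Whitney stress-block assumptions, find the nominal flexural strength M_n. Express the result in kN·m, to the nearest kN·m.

M_n ≈ 327 kN·m

T = A_s f_y = 970 × 420 = 407400 N = 407.4 kN.
From C = T: a = T/(0.85 f'_c b) = 407400/(0.85 × 23.3 × 245) = 83.96 mm.
M_n = T(d − a/2) = 407.4 kN × (845 − 41.98) mm = 327.15 kN·m.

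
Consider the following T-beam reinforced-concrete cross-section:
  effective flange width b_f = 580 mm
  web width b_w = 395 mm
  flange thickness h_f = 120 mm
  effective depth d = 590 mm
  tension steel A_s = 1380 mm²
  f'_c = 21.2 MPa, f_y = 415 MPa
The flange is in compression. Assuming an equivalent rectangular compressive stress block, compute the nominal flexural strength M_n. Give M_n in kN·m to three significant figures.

M_n ≈ 322 kN·m

Tension: T = A_s f_y = 1380 × 415 = 572700 N.
Try a within the flange: a = T/(0.85 f'_c b_f) = 572700/(0.85 × 21.2 × 580) = 54.80 mm.
Since a = 54.80 ≤ h_f = 120 mm, the stress block lies entirely in the flange; analyse as a rectangular beam of width b_f.
M_n = T(d − a/2) = 572700 × (590 − 27.4) = 322.20 × 10⁶ N·mm.
M_n = 322.20 kN·m.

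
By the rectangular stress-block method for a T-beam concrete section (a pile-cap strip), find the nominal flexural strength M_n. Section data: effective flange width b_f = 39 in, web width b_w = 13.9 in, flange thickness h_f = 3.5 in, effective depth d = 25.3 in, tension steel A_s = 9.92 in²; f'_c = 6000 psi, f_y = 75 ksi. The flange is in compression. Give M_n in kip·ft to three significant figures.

M_n ≈ 1450 kip·ft

Tension: T = A_s f_y = 9.92 × 75 = 744 kips.
Try a within the flange: a = T/(0.85 f'_c b_f) = 744/(0.85 × 6 × 39) = 3.741 in.
a = 3.741 > h_f = 3.5 in: the block extends into the web. Split into flange-overhang and web parts.
C_f = 0.85 f'_c (b_f − b_w) h_f = 0.85 × 6 × (39 − 13.9) × 3.5 = 448.0 kips.
Remaining web compression depth: a_w = (T − C_f)/(0.85 f'_c b_w) = (744 − 448.0)/(0.85 × 6 × 13.9) = 4.175 in.
M_n = C_f(d − h_f/2) + (T − C_f)(d − a_w/2) = 448.0 × (25.3 − 1.75) + 296 × (25.3 − 2.0875) = 10550.4 + 6870.9 = 17421.3 kip·in.
M_n = 17421.3/12 = 1451.78 kip·ft.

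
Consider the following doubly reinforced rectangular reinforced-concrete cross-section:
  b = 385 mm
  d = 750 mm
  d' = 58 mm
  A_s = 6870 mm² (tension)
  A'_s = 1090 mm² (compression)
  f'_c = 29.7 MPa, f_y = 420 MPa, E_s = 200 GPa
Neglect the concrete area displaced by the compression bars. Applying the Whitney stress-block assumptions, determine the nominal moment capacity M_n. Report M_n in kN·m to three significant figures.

Assume both tension and compression steel yield.
Net tension couple steel: A_s − A'_s = 5780 mm².
a = (A_s − A'_s) f_y / (0.85 f'_c b) = 2427600/(0.85 × 29.7 × 385) = 249.77 mm.
c = a/β₁ = 249.77/0.838 = 298.05 mm; ε'_s = 0.003(c − d')/c = 0.0024 ≥ f_y/E_s = 0.0021, so compression steel does yield.
M_n = (A_s − A'_s) f_y (d − a/2) + A'_s f_y (d − d') = [2427600 × (750 − 124.885) + 457800 × (750 − 58)] × 10⁻⁶ = 1517.53 + 316.80 = 1834.33 kN·m.

M_n ≈ 1830 kN·m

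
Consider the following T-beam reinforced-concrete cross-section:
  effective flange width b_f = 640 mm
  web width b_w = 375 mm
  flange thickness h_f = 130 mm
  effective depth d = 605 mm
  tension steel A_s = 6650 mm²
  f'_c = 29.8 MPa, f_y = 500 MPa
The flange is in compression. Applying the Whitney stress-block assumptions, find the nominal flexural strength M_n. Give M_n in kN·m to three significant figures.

M_n ≈ 1640 kN·m

Tension: T = A_s f_y = 6650 × 500 = 3325000 N.
Try a within the flange: a = T/(0.85 f'_c b_f) = 3325000/(0.85 × 29.8 × 640) = 205.11 mm.
a = 205.11 > h_f = 130 mm: the block extends into the web. Split into flange-overhang and web parts.
C_f = 0.85 f'_c (b_f − b_w) h_f = 0.85 × 29.8 × (640 − 375) × 130 = 872619 N.
Remaining web compression depth: a_w = (T − C_f)/(0.85 f'_c b_w) = (3325000 − 872619)/(0.85 × 29.8 × 375) = 258.18 mm.
M_n = C_f(d − h_f/2) + (T − C_f)(d − a_w/2) = 872619 × (605 − 65) + 2452381 × (605 − 129.09) = 471.21 + 1167.11 = 1638.32 × 10⁶ N·mm.
M_n = 1638.32 kN·m.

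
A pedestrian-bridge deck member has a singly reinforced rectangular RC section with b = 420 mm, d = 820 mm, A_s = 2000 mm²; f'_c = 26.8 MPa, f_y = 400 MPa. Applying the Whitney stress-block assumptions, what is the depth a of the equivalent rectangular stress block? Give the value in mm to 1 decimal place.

a ≈ 83.6 mm

T = A_s f_y = 2000 × 400 = 800000 N = 800 kN.
Setting C = 0.85 f'_c a b equal to T: a = 800000/(0.85 × 26.8 × 420) = 83.6 mm.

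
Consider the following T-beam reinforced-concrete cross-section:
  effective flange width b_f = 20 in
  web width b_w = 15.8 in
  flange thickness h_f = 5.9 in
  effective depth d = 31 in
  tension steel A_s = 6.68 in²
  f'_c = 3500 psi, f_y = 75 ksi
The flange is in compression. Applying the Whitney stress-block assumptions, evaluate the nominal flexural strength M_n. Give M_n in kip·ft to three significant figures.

Tension: T = A_s f_y = 6.68 × 75 = 501 kips.
Try a within the flange: a = T/(0.85 f'_c b_f) = 501/(0.85 × 3.5 × 20) = 8.420 in.
a = 8.420 > h_f = 5.9 in: the block extends into the web. Split into flange-overhang and web parts.
C_f = 0.85 f'_c (b_f − b_w) h_f = 0.85 × 3.5 × (20 − 15.8) × 5.9 = 73.7 kips.
Remaining web compression depth: a_w = (T − C_f)/(0.85 f'_c b_w) = (501 − 73.7)/(0.85 × 3.5 × 15.8) = 9.091 in.
M_n = C_f(d − h_f/2) + (T − C_f)(d − a_w/2) = 73.7 × (31 − 2.95) + 427.3 × (31 − 4.5455) = 2067.3 + 11304.0 = 13371.3 kip·in.
M_n = 13371.3/12 = 1114.28 kip·ft.

M_n ≈ 1110 kip·ft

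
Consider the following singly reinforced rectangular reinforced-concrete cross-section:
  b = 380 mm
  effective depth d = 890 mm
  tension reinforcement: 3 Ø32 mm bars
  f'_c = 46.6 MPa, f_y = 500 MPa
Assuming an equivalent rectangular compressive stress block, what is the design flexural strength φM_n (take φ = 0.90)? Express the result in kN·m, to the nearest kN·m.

φM_n ≈ 923 kN·m

A_s = 3 × 804 = 2412 mm².
T = A_s f_y = 2412 × 500 = 1206000 N = 1206 kN.
From C = T: a = T/(0.85 f'_c b) = 1206000/(0.85 × 46.6 × 380) = 80.12 mm.
M_n = T(d − a/2) = 1206 kN × (890 − 40.06) mm = 1025.03 kN·m.
φM_n = 0.90 × 1025.03 = 922.53 kN·m.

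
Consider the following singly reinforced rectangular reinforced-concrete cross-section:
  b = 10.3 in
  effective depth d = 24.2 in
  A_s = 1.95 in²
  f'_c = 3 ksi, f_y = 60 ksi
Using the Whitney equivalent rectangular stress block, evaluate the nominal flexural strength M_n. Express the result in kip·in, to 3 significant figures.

T = A_s f_y = 1.95 × 60 = 117 kips.
a = T/(0.85 f'_c b) = 117/(0.85 × 3 × 10.3) = 4.455 in.
M_n = T(d − a/2) = 117 × (24.2 − 2.2275) = 2570.8 kip·in.

M_n ≈ 2570 kip·in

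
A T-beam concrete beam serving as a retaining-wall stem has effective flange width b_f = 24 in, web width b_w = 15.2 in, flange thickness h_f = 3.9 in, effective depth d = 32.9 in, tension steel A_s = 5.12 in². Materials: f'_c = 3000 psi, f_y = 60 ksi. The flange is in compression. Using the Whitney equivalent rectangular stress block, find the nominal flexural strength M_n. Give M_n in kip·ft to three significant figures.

Tension: T = A_s f_y = 5.12 × 60 = 307.2 kips.
Try a within the flange: a = T/(0.85 f'_c b_f) = 307.2/(0.85 × 3 × 24) = 5.020 in.
a = 5.020 > h_f = 3.9 in: the block extends into the web. Split into flange-overhang and web parts.
C_f = 0.85 f'_c (b_f − b_w) h_f = 0.85 × 3 × (24 − 15.2) × 3.9 = 87.5 kips.
Remaining web compression depth: a_w = (T − C_f)/(0.85 f'_c b_w) = (307.2 − 87.5)/(0.85 × 3 × 15.2) = 5.668 in.
M_n = C_f(d − h_f/2) + (T − C_f)(d − a_w/2) = 87.5 × (32.9 − 1.95) + 219.7 × (32.9 − 2.834) = 2708.1 + 6605.5 = 9313.6 kip·in.
M_n = 9313.6/12 = 776.13 kip·ft.

M_n ≈ 776 kip·ft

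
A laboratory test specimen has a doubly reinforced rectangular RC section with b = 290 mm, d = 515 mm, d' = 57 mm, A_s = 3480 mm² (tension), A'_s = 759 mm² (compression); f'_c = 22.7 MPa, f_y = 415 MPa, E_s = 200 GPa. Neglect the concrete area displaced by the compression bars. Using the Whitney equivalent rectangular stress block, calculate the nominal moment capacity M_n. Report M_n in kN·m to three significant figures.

Assume both tension and compression steel yield.
Net tension couple steel: A_s − A'_s = 2721 mm².
a = (A_s − A'_s) f_y / (0.85 f'_c b) = 1129215/(0.85 × 22.7 × 290) = 201.81 mm.
c = a/β₁ = 201.81/0.85 = 237.42 mm; ε'_s = 0.003(c − d')/c = 0.0023 ≥ f_y/E_s = 0.0021, so compression steel does yield.
M_n = (A_s − A'_s) f_y (d − a/2) + A'_s f_y (d − d') = [1129215 × (515 − 100.905) + 314985 × (515 − 57)] × 10⁻⁶ = 467.60 + 144.26 = 611.86 kN·m.

M_n ≈ 612 kN·m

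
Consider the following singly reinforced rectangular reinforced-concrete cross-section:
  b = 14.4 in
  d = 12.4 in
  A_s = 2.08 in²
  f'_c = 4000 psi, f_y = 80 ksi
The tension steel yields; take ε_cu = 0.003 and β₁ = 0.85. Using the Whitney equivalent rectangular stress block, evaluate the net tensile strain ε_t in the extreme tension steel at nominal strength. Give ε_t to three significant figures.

a = A_s f_y/(0.85 f'_c b) = 3.399 in.
β₁ = 0.85, so c = a/β₁ = 3.399/0.85 = 3.999 in.
From the linear strain diagram with ε_cu = 0.003: ε_t = 0.003 (d − c)/c = 0.003 × (12.4 − 3.999)/3.999 = 0.00630.
Since ε_t ≥ 0.005, the section is tension-controlled.

ε_t ≈ 0.00630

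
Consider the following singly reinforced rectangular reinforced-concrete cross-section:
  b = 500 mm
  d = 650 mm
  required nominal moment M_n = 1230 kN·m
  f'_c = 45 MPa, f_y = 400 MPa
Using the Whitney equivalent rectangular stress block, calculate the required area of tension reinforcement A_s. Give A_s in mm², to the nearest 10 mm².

A_s ≈ 5160 mm²

With M_n = 0.85 f'_c a b (d − a/2), solve the quadratic for a:
a = d − √(d² − 2M_n/(0.85 f'_c b)) = 650 − √(650² − 2 × 1230×10⁶/(0.85 × 45 × 500)) = 107.90 mm.
A_s = 0.85 f'_c a b / f_y = 0.85 × 45 × 107.90 × 500 / 400 = 5159.0 mm².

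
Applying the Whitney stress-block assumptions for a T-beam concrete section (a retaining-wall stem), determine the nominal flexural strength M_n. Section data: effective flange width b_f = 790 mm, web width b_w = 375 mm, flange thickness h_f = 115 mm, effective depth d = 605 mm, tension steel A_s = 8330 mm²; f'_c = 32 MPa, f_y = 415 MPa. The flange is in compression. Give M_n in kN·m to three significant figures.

M_n ≈ 1790 kN·m

Tension: T = A_s f_y = 8330 × 415 = 3456950 N.
Try a within the flange: a = T/(0.85 f'_c b_f) = 3456950/(0.85 × 32 × 790) = 160.88 mm.
a = 160.88 > h_f = 115 mm: the block extends into the web. Split into flange-overhang and web parts.
C_f = 0.85 f'_c (b_f − b_w) h_f = 0.85 × 32 × (790 − 375) × 115 = 1298120 N.
Remaining web compression depth: a_w = (T − C_f)/(0.85 f'_c b_w) = (3456950 − 1298120)/(0.85 × 32 × 375) = 211.65 mm.
M_n = C_f(d − h_f/2) + (T − C_f)(d − a_w/2) = 1298120 × (605 − 57.5) + 2158830 × (605 − 105.825) = 710.72 + 1077.63 = 1788.35 × 10⁶ N·mm.
M_n = 1788.35 kN·m.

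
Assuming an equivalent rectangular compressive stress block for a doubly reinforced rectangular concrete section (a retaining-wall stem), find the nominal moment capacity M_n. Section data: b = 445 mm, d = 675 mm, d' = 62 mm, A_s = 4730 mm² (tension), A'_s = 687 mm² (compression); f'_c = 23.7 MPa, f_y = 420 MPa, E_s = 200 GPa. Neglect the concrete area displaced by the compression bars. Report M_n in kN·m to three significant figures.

M_n ≈ 1160 kN·m

Assume both tension and compression steel yield.
Net tension couple steel: A_s − A'_s = 4043 mm².
a = (A_s − A'_s) f_y / (0.85 f'_c b) = 1698060/(0.85 × 23.7 × 445) = 189.42 mm.
c = a/β₁ = 189.42/0.85 = 222.85 mm; ε'_s = 0.003(c − d')/c = 0.0022 ≥ f_y/E_s = 0.0021, so compression steel does yield.
M_n = (A_s − A'_s) f_y (d − a/2) + A'_s f_y (d − d') = [1698060 × (675 − 94.71) + 288540 × (675 − 62)] × 10⁻⁶ = 985.37 + 176.88 = 1162.25 kN·m.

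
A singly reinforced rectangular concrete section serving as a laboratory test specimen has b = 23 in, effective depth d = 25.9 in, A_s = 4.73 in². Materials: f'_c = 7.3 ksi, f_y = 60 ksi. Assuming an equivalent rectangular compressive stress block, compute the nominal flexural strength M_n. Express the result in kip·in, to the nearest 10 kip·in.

M_n ≈ 7070 kip·in

T = A_s f_y = 4.73 × 60 = 283.8 kips.
a = T/(0.85 f'_c b) = 283.8/(0.85 × 7.3 × 23) = 1.989 in.
M_n = T(d − a/2) = 283.8 × (25.9 − 0.9945) = 7068.2 kip·in.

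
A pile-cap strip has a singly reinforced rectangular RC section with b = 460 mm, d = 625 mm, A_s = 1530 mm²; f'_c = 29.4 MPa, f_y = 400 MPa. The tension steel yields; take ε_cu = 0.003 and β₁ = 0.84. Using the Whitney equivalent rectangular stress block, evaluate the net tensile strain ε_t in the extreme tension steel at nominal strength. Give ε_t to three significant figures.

a = A_s f_y/(0.85 f'_c b) = 53.24 mm.
β₁ = 0.84, so c = a/β₁ = 53.24/0.84 = 63.38 mm.
From the linear strain diagram with ε_cu = 0.003: ε_t = 0.003 (d − c)/c = 0.003 × (625 − 63.38)/63.38 = 0.0266.
Since ε_t ≥ 0.005, the section is tension-controlled.

ε_t ≈ 0.0266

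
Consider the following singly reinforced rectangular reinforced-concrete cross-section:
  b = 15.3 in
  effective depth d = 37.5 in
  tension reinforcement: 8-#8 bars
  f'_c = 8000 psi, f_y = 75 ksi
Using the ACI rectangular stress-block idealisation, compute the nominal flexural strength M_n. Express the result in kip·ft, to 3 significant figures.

A_s = 8 × 0.79 = 6.32 in².
T = A_s f_y = 6.32 × 75 = 474 kips.
a = T/(0.85 f'_c b) = 474/(0.85 × 8 × 15.3) = 4.556 in.
M_n = T(d − a/2) = 474 × (37.5 − 2.278) = 16695.2 kip·in = 16695.2/12 = 1391.27 kip·ft.

M_n ≈ 1390 kip·ft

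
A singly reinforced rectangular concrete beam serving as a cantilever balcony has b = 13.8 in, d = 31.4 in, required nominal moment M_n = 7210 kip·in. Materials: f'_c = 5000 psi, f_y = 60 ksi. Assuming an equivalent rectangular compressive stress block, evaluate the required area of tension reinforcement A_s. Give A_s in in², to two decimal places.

From M_n = 0.85 f'_c a b (d − a/2):
a = d − √(d² − 2M_n/(0.85 f'_c b)) = 31.4 − √(31.4² − 2 × 7210/(0.85 × 5 × 13.8)) = 4.195 in.
A_s = 0.85 f'_c a b / f_y = 0.85 × 5 × 4.195 × 13.8 / 60 = 4.101 in².

A_s ≈ 4.10 in²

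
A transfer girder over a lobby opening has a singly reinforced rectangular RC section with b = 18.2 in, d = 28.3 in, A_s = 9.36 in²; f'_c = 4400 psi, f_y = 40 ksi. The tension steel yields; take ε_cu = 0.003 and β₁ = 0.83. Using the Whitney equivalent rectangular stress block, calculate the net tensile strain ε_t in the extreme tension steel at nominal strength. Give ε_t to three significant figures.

a = A_s f_y/(0.85 f'_c b) = 5.500 in.
β₁ = 0.83, so c = a/β₁ = 5.500/0.83 = 6.627 in.
From the linear strain diagram with ε_cu = 0.003: ε_t = 0.003 (d − c)/c = 0.003 × (28.3 − 6.627)/6.627 = 0.00981.
Since ε_t ≥ 0.005, the section is tension-controlled.

ε_t ≈ 0.00981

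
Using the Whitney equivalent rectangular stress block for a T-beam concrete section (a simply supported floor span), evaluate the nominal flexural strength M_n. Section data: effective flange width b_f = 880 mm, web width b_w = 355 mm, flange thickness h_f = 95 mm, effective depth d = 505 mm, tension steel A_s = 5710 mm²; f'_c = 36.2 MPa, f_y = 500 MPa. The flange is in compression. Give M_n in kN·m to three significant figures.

Tension: T = A_s f_y = 5710 × 500 = 2855000 N.
Try a within the flange: a = T/(0.85 f'_c b_f) = 2855000/(0.85 × 36.2 × 880) = 105.44 mm.
a = 105.44 > h_f = 95 mm: the block extends into the web. Split into flange-overhang and web parts.
C_f = 0.85 f'_c (b_f − b_w) h_f = 0.85 × 36.2 × (880 − 355) × 95 = 1534654 N.
Remaining web compression depth: a_w = (T − C_f)/(0.85 f'_c b_w) = (2855000 − 1534654)/(0.85 × 36.2 × 355) = 120.87 mm.
M_n = C_f(d − h_f/2) + (T − C_f)(d − a_w/2) = 1534654 × (505 − 47.5) + 1320346 × (505 − 60.435) = 702.10 + 586.98 = 1289.08 × 10⁶ N·mm.
M_n = 1289.08 kN·m.

M_n ≈ 1290 kN·m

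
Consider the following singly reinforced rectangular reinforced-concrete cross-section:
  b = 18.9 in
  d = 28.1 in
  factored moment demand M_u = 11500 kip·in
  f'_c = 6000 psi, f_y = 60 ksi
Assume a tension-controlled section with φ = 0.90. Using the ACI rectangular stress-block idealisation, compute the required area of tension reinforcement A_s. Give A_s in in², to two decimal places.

A_s ≈ 8.35 in²

M_n = M_u/φ = 11500/0.90 = 12777.8 kip·in.
From M_n = 0.85 f'_c a b (d − a/2):
a = d − √(d² − 2M_n/(0.85 f'_c b)) = 28.1 − √(28.1² − 2 × 12777.8/(0.85 × 6 × 18.9)) = 5.198 in.
A_s = 0.85 f'_c a b / f_y = 0.85 × 6 × 5.198 × 18.9 / 60 = 8.351 in².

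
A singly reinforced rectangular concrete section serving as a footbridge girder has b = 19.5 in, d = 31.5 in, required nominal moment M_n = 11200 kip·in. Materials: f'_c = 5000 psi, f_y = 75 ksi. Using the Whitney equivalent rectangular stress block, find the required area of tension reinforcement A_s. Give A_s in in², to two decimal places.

A_s ≈ 5.12 in²

From M_n = 0.85 f'_c a b (d − a/2):
a = d − √(d² − 2M_n/(0.85 f'_c b)) = 31.5 − √(31.5² − 2 × 11200/(0.85 × 5 × 19.5)) = 4.631 in.
A_s = 0.85 f'_c a b / f_y = 0.85 × 5 × 4.631 × 19.5 / 75 = 5.117 in².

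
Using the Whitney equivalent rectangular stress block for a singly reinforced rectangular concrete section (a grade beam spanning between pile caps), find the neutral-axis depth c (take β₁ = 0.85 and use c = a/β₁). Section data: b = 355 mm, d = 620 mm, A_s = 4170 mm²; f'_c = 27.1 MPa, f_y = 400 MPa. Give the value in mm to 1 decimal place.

T = A_s f_y = 4170 × 400 = 1668000 N = 1668 kN.
Setting C = 0.85 f'_c a b equal to T: a = 1668000/(0.85 × 27.1 × 355) = 203.976 mm.
With β₁ = 0.85, c = a/β₁ = 203.976/0.85 = 240.0 mm.

c ≈ 240.0 mm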